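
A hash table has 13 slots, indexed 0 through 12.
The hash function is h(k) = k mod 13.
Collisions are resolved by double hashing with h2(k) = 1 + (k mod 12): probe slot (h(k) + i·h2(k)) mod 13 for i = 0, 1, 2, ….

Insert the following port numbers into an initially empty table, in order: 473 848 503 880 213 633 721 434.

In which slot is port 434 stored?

11

473 hashes to 5; slot 5 is free => place at 5.
848 hashes to 3; slot 3 is free => place at 3.
503 hashes to 9; slot 9 is free => place at 9.
880 hashes to 9, h2=5; 9 taken => place at 1.
213 hashes to 5, h2=10; 5 taken => place at 2.
633 hashes to 9, h2=10; 9 taken => place at 6.
721 hashes to 6, h2=2; 6 taken => place at 8.
434 hashes to 5, h2=3; 5,8 taken => place at 11.
Table: [_, 880, 213, 848, _, 473, 633, _, 721, 503, _, 434, _]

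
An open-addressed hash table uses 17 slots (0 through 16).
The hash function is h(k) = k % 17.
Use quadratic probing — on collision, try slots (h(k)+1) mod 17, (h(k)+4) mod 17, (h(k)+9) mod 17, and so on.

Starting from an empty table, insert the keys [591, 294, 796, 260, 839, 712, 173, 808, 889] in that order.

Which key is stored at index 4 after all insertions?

591 hashes to 13; slot 13 is free => place at 13.
294 hashes to 5; slot 5 is free => place at 5.
796 hashes to 14; slot 14 is free => place at 14.
260 hashes to 5; 5 taken => place at 6.
839 hashes to 6; 6 taken => place at 7.
712 hashes to 15; slot 15 is free => place at 15.
173 hashes to 3; slot 3 is free => place at 3.
808 hashes to 9; slot 9 is free => place at 9.
889 hashes to 5; 5,6,9,14 taken => place at 4.
Table: [∅, ∅, ∅, 173, 889, 294, 260, 839, ∅, 808, ∅, ∅, ∅, 591, 796, 712, ∅]

889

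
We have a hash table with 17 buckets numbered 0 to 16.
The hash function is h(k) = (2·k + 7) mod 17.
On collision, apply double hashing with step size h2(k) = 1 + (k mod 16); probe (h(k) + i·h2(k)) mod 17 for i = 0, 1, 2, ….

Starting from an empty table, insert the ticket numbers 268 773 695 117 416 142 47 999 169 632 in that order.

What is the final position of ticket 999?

14

268 hashes to 16; slot 16 is free → place at 16.
773 hashes to 6; slot 6 is free → place at 6.
695 hashes to 3; slot 3 is free → place at 3.
117 hashes to 3, h2=6; 3 taken → place at 9.
416 hashes to 6, h2=1; 6 taken → place at 7.
142 hashes to 2; slot 2 is free → place at 2.
47 hashes to 16, h2=16; 16 taken → place at 15.
999 hashes to 16, h2=8; 16,7,15,6 taken → place at 14.
169 hashes to 5; slot 5 is free → place at 5.
632 hashes to 13; slot 13 is free → place at 13.
Table: [-, -, 142, 695, -, 169, 773, 416, -, 117, -, -, -, 632, 999, 47, 268]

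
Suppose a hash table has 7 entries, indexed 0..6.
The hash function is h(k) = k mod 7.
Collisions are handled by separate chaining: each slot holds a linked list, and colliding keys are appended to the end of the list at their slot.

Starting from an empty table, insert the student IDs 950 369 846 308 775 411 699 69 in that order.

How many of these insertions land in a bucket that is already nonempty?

5

950 → bucket 5
369 → bucket 5 (collision)
846 → bucket 6
308 → bucket 0
775 → bucket 5 (collision)
411 → bucket 5 (collision)
699 → bucket 6 (collision)
69 → bucket 6 (collision)
Final buckets:
0: 308
1: .
2: .
3: .
4: .
5: 950 -> 369 -> 775 -> 411
6: 846 -> 699 -> 69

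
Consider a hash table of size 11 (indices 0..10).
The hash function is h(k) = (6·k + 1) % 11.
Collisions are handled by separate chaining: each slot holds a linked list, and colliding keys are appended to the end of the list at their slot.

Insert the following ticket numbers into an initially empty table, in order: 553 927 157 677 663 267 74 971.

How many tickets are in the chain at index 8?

6

553 → bucket 8
927 → bucket 8 (collision)
157 → bucket 8 (collision)
677 → bucket 4
663 → bucket 8 (collision)
267 → bucket 8 (collision)
74 → bucket 5
971 → bucket 8 (collision)
Final buckets:
0: .
1: .
2: .
3: .
4: 677
5: 74
6: .
7: .
8: 553 -> 927 -> 157 -> 663 -> 267 -> 971
9: .
10: .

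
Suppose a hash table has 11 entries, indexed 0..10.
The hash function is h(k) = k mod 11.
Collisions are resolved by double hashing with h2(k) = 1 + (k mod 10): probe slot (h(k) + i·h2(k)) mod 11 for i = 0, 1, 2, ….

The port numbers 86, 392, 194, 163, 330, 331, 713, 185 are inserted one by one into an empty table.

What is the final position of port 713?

6

86: h=9 => slot 9
392: h=7 => slot 7
194: h=7, h2=5, probe 7,1 => slot 1
163: h=9, h2=4, probe 9,2 => slot 2
330: h=0 => slot 0
331: h=1, h2=2, probe 1,3 => slot 3
713: h=9, h2=4, probe 9,2,6 => slot 6
185: h=9, h2=6, probe 9,4 => slot 4
Table: [330, 194, 163, 331, 185, ., 713, 392, ., 86, .]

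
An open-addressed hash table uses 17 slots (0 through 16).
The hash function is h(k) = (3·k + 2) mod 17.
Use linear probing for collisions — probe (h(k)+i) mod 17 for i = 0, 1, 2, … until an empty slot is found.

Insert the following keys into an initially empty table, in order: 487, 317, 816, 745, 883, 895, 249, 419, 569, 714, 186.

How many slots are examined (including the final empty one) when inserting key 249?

Insert 487: h=1, slot 1 empty -> index 1.
Insert 317: h=1, slot 1 occupied -> index 2.
Insert 816: h=2, slot 2 occupied -> index 3.
Insert 745: h=10, slot 10 empty -> index 10.
Insert 883: h=16, slot 16 empty -> index 16.
Insert 895: h=1, slots 1,2,3 occupied -> index 4.
Insert 249: h=1, slots 1,2,3,4 occupied -> index 5.
Insert 419: h=1, slots 1,2,3,4,5 occupied -> index 6.
Insert 569: h=9, slot 9 empty -> index 9.
Insert 714: h=2, slots 2,3,4,5,6 occupied -> index 7.
Insert 186: h=16, slot 16 occupied -> index 0.
Table: [186, 487, 317, 816, 895, 249, 419, 714, _, 569, 745, _, _, _, _, _, 883]

5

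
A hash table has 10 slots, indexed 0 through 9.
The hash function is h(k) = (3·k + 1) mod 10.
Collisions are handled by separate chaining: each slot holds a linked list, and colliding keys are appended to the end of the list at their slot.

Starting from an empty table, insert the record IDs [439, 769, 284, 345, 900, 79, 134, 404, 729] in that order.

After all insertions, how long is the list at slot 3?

3

439 → bucket 8
769 → bucket 8 (collision)
284 → bucket 3
345 → bucket 6
900 → bucket 1
79 → bucket 8 (collision)
134 → bucket 3 (collision)
404 → bucket 3 (collision)
729 → bucket 8 (collision)
Final buckets:
0: _
1: 900
2: _
3: 284 -> 134 -> 404
4: _
5: _
6: 345
7: _
8: 439 -> 769 -> 79 -> 729
9: _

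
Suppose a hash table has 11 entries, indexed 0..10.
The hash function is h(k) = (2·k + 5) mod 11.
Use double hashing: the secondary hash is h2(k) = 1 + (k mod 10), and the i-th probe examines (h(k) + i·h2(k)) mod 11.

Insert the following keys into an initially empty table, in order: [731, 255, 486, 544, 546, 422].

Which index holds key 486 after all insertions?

5

Insert 731: h=4, slot 4 empty -> index 4.
Insert 255: h=9, slot 9 empty -> index 9.
Insert 486: h=9, h2=7, slot 9 occupied -> index 5.
Insert 544: h=4, h2=5, slots 4,9 occupied -> index 3.
Insert 546: h=8, slot 8 empty -> index 8.
Insert 422: h=2, slot 2 empty -> index 2.
Table: [-, -, 422, 544, 731, 486, -, -, 546, 255, -]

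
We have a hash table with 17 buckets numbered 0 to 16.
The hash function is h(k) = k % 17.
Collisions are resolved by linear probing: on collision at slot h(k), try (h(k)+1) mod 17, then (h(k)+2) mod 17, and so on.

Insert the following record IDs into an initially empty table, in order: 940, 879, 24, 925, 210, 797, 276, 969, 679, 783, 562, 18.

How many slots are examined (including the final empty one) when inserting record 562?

2

940 hashes to 5; slot 5 is free => place at 5.
879 hashes to 12; slot 12 is free => place at 12.
24 hashes to 7; slot 7 is free => place at 7.
925 hashes to 7; 7 taken => place at 8.
210 hashes to 6; slot 6 is free => place at 6.
797 hashes to 15; slot 15 is free => place at 15.
276 hashes to 4; slot 4 is free => place at 4.
969 hashes to 0; slot 0 is free => place at 0.
679 hashes to 16; slot 16 is free => place at 16.
783 hashes to 1; slot 1 is free => place at 1.
562 hashes to 1; 1 taken => place at 2.
18 hashes to 1; 1,2 taken => place at 3.
Table: [969, 783, 562, 18, 276, 940, 210, 24, 925, _, _, _, 879, _, _, 797, 679]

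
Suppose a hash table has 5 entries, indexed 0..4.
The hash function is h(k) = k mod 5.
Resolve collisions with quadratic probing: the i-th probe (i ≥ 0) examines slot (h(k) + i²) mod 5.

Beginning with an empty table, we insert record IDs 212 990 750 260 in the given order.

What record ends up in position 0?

Insert 212: h=2, slot 2 empty => index 2.
Insert 990: h=0, slot 0 empty => index 0.
Insert 750: h=0, slot 0 occupied => index 1.
Insert 260: h=0, slots 0,1 occupied => index 4.
Table: [990, 750, 212, -, 260]

990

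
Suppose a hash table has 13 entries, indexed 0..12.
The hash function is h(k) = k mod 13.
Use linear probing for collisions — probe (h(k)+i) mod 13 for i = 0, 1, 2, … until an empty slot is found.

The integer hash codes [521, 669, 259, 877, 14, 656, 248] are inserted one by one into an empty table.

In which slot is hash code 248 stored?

3

521 hashes to 1; slot 1 is free → place at 1.
669 hashes to 6; slot 6 is free → place at 6.
259 hashes to 12; slot 12 is free → place at 12.
877 hashes to 6; 6 taken → place at 7.
14 hashes to 1; 1 taken → place at 2.
656 hashes to 6; 6,7 taken → place at 8.
248 hashes to 1; 1,2 taken → place at 3.
Table: [—, 521, 14, 248, —, —, 669, 877, 656, —, —, —, 259]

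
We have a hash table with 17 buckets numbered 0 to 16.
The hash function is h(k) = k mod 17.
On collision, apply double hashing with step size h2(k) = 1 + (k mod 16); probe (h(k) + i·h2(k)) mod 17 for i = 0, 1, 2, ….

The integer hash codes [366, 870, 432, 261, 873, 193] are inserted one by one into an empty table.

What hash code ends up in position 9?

366

Insert 366: h=9, slot 9 empty => index 9.
Insert 870: h=3, slot 3 empty => index 3.
Insert 432: h=7, slot 7 empty => index 7.
Insert 261: h=6, slot 6 empty => index 6.
Insert 873: h=6, h2=10, slot 6 occupied => index 16.
Insert 193: h=6, h2=2, slot 6 occupied => index 8.
Table: [∅, ∅, ∅, 870, ∅, ∅, 261, 432, 193, 366, ∅, ∅, ∅, ∅, ∅, ∅, 873]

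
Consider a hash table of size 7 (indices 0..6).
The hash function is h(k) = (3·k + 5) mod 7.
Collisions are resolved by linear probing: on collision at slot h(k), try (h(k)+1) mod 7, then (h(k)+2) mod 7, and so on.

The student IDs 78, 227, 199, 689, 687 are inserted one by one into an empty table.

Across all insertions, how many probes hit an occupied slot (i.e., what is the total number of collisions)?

8

78 hashes to 1; slot 1 is free -> place at 1.
227 hashes to 0; slot 0 is free -> place at 0.
199 hashes to 0; 0,1 taken -> place at 2.
689 hashes to 0; 0,1,2 taken -> place at 3.
687 hashes to 1; 1,2,3 taken -> place at 4.
Table: [227, 78, 199, 689, 687, ∅, ∅]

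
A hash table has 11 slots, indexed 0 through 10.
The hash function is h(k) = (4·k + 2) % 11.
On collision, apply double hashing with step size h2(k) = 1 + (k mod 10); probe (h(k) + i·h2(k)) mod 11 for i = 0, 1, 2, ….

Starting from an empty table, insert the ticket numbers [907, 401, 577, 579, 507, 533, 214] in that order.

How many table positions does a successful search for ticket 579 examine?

2

907: h=0 → slot 0
401: h=0, h2=2, probe 0,2 → slot 2
577: h=0, h2=8, probe 0,8 → slot 8
579: h=8, h2=10, probe 8,7 → slot 7
507: h=6 → slot 6
533: h=0, h2=4, probe 0,4 → slot 4
214: h=0, h2=5, probe 0,5 → slot 5
Table: [907, —, 401, —, 533, 214, 507, 579, 577, —, —]
Lookup 579: h=8, h2=10, probe 8,7 → found at 7.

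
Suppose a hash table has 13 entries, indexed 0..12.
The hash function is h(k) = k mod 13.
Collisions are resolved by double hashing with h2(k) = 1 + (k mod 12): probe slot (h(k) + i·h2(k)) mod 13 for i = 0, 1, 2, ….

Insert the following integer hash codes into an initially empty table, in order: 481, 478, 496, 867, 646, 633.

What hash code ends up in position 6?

Insert 481: h=0, slot 0 empty => index 0.
Insert 478: h=10, slot 10 empty => index 10.
Insert 496: h=2, slot 2 empty => index 2.
Insert 867: h=9, slot 9 empty => index 9.
Insert 646: h=9, h2=11, slot 9 occupied => index 7.
Insert 633: h=9, h2=10, slot 9 occupied => index 6.
Table: [481, -, 496, -, -, -, 633, 646, -, 867, 478, -, -]

633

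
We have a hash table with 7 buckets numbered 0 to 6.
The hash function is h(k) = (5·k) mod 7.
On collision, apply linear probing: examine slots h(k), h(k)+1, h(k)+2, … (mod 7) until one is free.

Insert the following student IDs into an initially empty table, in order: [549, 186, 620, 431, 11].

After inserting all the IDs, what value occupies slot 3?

11

549 hashes to 1; slot 1 is free => place at 1.
186 hashes to 6; slot 6 is free => place at 6.
620 hashes to 6; 6 taken => place at 0.
431 hashes to 6; 6,0,1 taken => place at 2.
11 hashes to 6; 6,0,1,2 taken => place at 3.
Table: [620, 549, 431, 11, ∅, ∅, 186]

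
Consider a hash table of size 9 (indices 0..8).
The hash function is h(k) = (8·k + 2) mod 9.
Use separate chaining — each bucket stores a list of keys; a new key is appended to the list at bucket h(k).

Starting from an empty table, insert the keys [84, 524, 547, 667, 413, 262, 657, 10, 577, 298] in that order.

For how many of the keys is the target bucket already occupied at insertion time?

84 → bucket 8
524 → bucket 0
547 → bucket 4
667 → bucket 1
413 → bucket 3
262 → bucket 1 (collision)
657 → bucket 2
10 → bucket 1 (collision)
577 → bucket 1 (collision)
298 → bucket 1 (collision)
Final buckets:
0: 524
1: 667 -> 262 -> 10 -> 577 -> 298
2: 657
3: 413
4: 547
5: -
6: -
7: -
8: 84

4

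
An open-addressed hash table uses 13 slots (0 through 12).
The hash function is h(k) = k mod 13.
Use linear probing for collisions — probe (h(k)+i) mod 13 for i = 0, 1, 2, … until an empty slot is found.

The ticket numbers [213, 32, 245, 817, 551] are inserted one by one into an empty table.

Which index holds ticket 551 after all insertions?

Insert 213: h=5, slot 5 empty => index 5.
Insert 32: h=6, slot 6 empty => index 6.
Insert 245: h=11, slot 11 empty => index 11.
Insert 817: h=11, slot 11 occupied => index 12.
Insert 551: h=5, slots 5,6 occupied => index 7.
Table: [., ., ., ., ., 213, 32, 551, ., ., ., 245, 817]

7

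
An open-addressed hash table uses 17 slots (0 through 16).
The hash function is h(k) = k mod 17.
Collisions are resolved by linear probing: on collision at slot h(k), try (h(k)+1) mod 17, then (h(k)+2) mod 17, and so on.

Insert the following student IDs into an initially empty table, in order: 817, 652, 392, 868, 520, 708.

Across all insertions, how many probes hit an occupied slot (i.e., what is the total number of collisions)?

817 hashes to 1; slot 1 is free → place at 1.
652 hashes to 6; slot 6 is free → place at 6.
392 hashes to 1; 1 taken → place at 2.
868 hashes to 1; 1,2 taken → place at 3.
520 hashes to 10; slot 10 is free → place at 10.
708 hashes to 11; slot 11 is free → place at 11.
Table: [_, 817, 392, 868, _, _, 652, _, _, _, 520, 708, _, _, _, _, _]

3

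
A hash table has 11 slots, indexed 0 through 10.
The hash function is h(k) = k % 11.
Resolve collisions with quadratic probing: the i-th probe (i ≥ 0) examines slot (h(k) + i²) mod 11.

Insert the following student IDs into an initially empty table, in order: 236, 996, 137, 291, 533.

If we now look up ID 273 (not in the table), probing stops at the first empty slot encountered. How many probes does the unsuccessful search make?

236 hashes to 5; slot 5 is free -> place at 5.
996 hashes to 6; slot 6 is free -> place at 6.
137 hashes to 5; 5,6 taken -> place at 9.
291 hashes to 5; 5,6,9 taken -> place at 3.
533 hashes to 5; 5,6,9,3 taken -> place at 10.
Table: [∅, ∅, ∅, 291, ∅, 236, 996, ∅, ∅, 137, 533]
Lookup 273: h=9, probe 9,10,2 → slot 2 empty, not found.

3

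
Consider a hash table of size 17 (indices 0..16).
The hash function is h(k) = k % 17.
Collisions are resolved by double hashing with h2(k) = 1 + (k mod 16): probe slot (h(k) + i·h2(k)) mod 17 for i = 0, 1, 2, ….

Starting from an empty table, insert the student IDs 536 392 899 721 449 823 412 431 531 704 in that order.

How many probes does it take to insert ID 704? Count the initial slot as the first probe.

4

536 hashes to 9; slot 9 is free → place at 9.
392 hashes to 1; slot 1 is free → place at 1.
899 hashes to 15; slot 15 is free → place at 15.
721 hashes to 7; slot 7 is free → place at 7.
449 hashes to 7, h2=2; 7,9 taken → place at 11.
823 hashes to 7, h2=8; 7,15 taken → place at 6.
412 hashes to 4; slot 4 is free → place at 4.
431 hashes to 6, h2=16; 6 taken → place at 5.
531 hashes to 4, h2=4; 4 taken → place at 8.
704 hashes to 7, h2=1; 7,8,9 taken → place at 10.
Table: [—, 392, —, —, 412, 431, 823, 721, 531, 536, 704, 449, —, —, —, 899, —]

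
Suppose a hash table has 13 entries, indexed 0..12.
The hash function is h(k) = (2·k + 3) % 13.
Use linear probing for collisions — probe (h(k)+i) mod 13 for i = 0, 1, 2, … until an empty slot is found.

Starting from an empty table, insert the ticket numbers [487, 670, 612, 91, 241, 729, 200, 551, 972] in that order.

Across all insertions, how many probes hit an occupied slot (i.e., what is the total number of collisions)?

487: h=2 => slot 2
670: h=4 => slot 4
612: h=5 => slot 5
91: h=3 => slot 3
241: h=4, probe 4,5,6 => slot 6
729: h=5, probe 5,6,7 => slot 7
200: h=0 => slot 0
551: h=0, probe 0,1 => slot 1
972: h=10 => slot 10
Table: [200, 551, 487, 91, 670, 612, 241, 729, —, —, 972, —, —]

5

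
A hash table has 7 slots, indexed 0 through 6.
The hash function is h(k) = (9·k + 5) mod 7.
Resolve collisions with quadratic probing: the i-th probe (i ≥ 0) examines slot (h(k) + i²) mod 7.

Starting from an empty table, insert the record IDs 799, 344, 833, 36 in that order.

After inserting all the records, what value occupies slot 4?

799: h=0 -> slot 0
344: h=0, probe 0,1 -> slot 1
833: h=5 -> slot 5
36: h=0, probe 0,1,4 -> slot 4
Table: [799, 344, ., ., 36, 833, .]

36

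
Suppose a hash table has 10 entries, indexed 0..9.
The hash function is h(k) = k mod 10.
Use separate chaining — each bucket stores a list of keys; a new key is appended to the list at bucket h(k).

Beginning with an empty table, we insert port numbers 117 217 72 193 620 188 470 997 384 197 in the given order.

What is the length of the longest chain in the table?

4

Insert 117: h=7, bucket 7 empty → new chain.
Insert 217: h=7, bucket 7 nonempty → append to chain.
Insert 72: h=2, bucket 2 empty → new chain.
Insert 193: h=3, bucket 3 empty → new chain.
Insert 620: h=0, bucket 0 empty → new chain.
Insert 188: h=8, bucket 8 empty → new chain.
Insert 470: h=0, bucket 0 nonempty → append to chain.
Insert 997: h=7, bucket 7 nonempty → append to chain.
Insert 384: h=4, bucket 4 empty → new chain.
Insert 197: h=7, bucket 7 nonempty → append to chain.
Final buckets:
0: 620 -> 470
1: .
2: 72
3: 193
4: 384
5: .
6: .
7: 117 -> 217 -> 997 -> 197
8: 188
9: .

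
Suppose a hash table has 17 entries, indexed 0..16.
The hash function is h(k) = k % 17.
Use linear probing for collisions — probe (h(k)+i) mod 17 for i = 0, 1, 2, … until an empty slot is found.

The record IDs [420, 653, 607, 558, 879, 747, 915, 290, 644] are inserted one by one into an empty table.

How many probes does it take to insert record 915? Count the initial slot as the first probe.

4

420: h=12 -> slot 12
653: h=7 -> slot 7
607: h=12, probe 12,13 -> slot 13
558: h=14 -> slot 14
879: h=12, probe 12,13,14,15 -> slot 15
747: h=16 -> slot 16
915: h=14, probe 14,15,16,0 -> slot 0
290: h=1 -> slot 1
644: h=15, probe 15,16,0,1,2 -> slot 2
Table: [915, 290, 644, —, —, —, —, 653, —, —, —, —, 420, 607, 558, 879, 747]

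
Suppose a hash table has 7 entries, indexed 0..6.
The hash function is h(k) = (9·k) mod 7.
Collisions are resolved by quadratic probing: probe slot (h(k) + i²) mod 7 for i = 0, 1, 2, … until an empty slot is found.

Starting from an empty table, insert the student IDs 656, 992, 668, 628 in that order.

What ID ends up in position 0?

628

Insert 656: h=3, slot 3 empty => index 3.
Insert 992: h=3, slot 3 occupied => index 4.
Insert 668: h=6, slot 6 empty => index 6.
Insert 628: h=3, slots 3,4 occupied => index 0.
Table: [628, ∅, ∅, 656, 992, ∅, 668]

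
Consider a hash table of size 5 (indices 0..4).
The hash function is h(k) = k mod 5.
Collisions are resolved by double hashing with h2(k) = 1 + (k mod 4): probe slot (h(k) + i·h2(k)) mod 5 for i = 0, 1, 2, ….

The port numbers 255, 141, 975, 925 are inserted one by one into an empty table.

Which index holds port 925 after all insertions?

2

255 hashes to 0; slot 0 is free -> place at 0.
141 hashes to 1; slot 1 is free -> place at 1.
975 hashes to 0, h2=4; 0 taken -> place at 4.
925 hashes to 0, h2=2; 0 taken -> place at 2.
Table: [255, 141, 925, -, 975]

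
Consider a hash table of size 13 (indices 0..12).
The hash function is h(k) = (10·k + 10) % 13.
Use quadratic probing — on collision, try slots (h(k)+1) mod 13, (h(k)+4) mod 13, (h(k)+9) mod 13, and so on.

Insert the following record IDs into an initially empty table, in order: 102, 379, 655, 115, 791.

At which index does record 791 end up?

102: h=3 -> slot 3
379: h=4 -> slot 4
655: h=8 -> slot 8
115: h=3, probe 3,4,7 -> slot 7
791: h=3, probe 3,4,7,12 -> slot 12
Table: [_, _, _, 102, 379, _, _, 115, 655, _, _, _, 791]

12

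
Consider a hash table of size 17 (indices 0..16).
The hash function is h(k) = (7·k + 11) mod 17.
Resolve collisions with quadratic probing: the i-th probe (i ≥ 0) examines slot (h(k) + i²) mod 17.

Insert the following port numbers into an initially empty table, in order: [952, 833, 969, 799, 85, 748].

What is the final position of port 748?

2

952 hashes to 11; slot 11 is free → place at 11.
833 hashes to 11; 11 taken → place at 12.
969 hashes to 11; 11,12 taken → place at 15.
799 hashes to 11; 11,12,15 taken → place at 3.
85 hashes to 11; 11,12,15,3 taken → place at 10.
748 hashes to 11; 11,12,15,3,10 taken → place at 2.
Table: [—, —, 748, 799, —, —, —, —, —, —, 85, 952, 833, —, —, 969, —]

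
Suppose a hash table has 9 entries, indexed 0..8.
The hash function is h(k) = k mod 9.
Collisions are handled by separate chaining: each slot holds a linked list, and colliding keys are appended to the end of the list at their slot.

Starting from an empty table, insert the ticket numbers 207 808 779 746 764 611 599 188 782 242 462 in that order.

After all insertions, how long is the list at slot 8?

6

207 -> bucket 0
808 -> bucket 7
779 -> bucket 5
746 -> bucket 8
764 -> bucket 8 (collision)
611 -> bucket 8 (collision)
599 -> bucket 5 (collision)
188 -> bucket 8 (collision)
782 -> bucket 8 (collision)
242 -> bucket 8 (collision)
462 -> bucket 3
Final buckets:
0: 207
1: -
2: -
3: 462
4: -
5: 779 -> 599
6: -
7: 808
8: 746 -> 764 -> 611 -> 188 -> 782 -> 242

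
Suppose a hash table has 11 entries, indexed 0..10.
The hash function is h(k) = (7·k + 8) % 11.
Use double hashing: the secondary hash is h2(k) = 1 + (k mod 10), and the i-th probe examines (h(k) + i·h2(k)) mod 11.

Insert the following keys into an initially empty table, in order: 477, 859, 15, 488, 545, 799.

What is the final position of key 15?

9

477: h=3 → slot 3
859: h=4 → slot 4
15: h=3, h2=6, probe 3,9 → slot 9
488: h=3, h2=9, probe 3,1 → slot 1
545: h=6 → slot 6
799: h=2 → slot 2
Table: [-, 488, 799, 477, 859, -, 545, -, -, 15, -]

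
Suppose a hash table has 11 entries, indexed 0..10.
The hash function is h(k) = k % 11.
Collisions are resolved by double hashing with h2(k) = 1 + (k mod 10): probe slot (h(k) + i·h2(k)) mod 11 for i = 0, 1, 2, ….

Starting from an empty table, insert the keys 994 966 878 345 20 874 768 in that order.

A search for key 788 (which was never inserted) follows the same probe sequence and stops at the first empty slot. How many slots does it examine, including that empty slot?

994 hashes to 4; slot 4 is free -> place at 4.
966 hashes to 9; slot 9 is free -> place at 9.
878 hashes to 9, h2=9; 9 taken -> place at 7.
345 hashes to 4, h2=6; 4 taken -> place at 10.
20 hashes to 9, h2=1; 9,10 taken -> place at 0.
874 hashes to 5; slot 5 is free -> place at 5.
768 hashes to 9, h2=9; 9,7,5 taken -> place at 3.
Table: [20, ∅, ∅, 768, 994, 874, ∅, 878, ∅, 966, 345]
Lookup 788: h=7, h2=9, probe 7,5,3,1 → slot 1 empty, not found.

4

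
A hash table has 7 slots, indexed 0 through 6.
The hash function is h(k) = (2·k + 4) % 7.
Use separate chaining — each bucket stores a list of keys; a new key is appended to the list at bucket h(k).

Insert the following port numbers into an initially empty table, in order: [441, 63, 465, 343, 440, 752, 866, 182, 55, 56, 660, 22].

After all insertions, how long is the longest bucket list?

5

441 → bucket 4
63 → bucket 4 (collision)
465 → bucket 3
343 → bucket 4 (collision)
440 → bucket 2
752 → bucket 3 (collision)
866 → bucket 0
182 → bucket 4 (collision)
55 → bucket 2 (collision)
56 → bucket 4 (collision)
660 → bucket 1
22 → bucket 6
Final buckets:
0: 866
1: 660
2: 440 -> 55
3: 465 -> 752
4: 441 -> 63 -> 343 -> 182 -> 56
5: -
6: 22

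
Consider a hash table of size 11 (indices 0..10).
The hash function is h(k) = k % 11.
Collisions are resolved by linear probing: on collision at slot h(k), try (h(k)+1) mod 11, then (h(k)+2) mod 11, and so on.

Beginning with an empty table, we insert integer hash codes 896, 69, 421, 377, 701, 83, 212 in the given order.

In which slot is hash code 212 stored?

896 hashes to 5; slot 5 is free → place at 5.
69 hashes to 3; slot 3 is free → place at 3.
421 hashes to 3; 3 taken → place at 4.
377 hashes to 3; 3,4,5 taken → place at 6.
701 hashes to 8; slot 8 is free → place at 8.
83 hashes to 6; 6 taken → place at 7.
212 hashes to 3; 3,4,5,6,7,8 taken → place at 9.
Table: [., ., ., 69, 421, 896, 377, 83, 701, 212, .]

9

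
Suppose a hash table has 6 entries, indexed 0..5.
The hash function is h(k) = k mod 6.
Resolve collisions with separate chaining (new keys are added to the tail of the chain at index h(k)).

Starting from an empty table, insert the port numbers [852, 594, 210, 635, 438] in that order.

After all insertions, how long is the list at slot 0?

4

852 -> bucket 0
594 -> bucket 0 (collision)
210 -> bucket 0 (collision)
635 -> bucket 5
438 -> bucket 0 (collision)
Final buckets:
0: 852 -> 594 -> 210 -> 438
1: -
2: -
3: -
4: -
5: 635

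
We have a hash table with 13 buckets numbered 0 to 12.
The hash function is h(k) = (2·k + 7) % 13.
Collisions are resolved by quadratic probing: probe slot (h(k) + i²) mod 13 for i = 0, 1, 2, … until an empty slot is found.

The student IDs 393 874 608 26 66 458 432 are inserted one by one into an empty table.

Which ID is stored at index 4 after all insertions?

458

393 hashes to 0; slot 0 is free -> place at 0.
874 hashes to 0; 0 taken -> place at 1.
608 hashes to 1; 1 taken -> place at 2.
26 hashes to 7; slot 7 is free -> place at 7.
66 hashes to 9; slot 9 is free -> place at 9.
458 hashes to 0; 0,1 taken -> place at 4.
432 hashes to 0; 0,1,4,9 taken -> place at 3.
Table: [393, 874, 608, 432, 458, —, —, 26, —, 66, —, —, —]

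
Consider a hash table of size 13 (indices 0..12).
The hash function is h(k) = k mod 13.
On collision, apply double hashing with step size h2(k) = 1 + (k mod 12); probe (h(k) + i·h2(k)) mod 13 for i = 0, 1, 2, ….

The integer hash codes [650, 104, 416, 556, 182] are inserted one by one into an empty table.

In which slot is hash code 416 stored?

5

650 hashes to 0; slot 0 is free => place at 0.
104 hashes to 0, h2=9; 0 taken => place at 9.
416 hashes to 0, h2=9; 0,9 taken => place at 5.
556 hashes to 10; slot 10 is free => place at 10.
182 hashes to 0, h2=3; 0 taken => place at 3.
Table: [650, ., ., 182, ., 416, ., ., ., 104, 556, ., .]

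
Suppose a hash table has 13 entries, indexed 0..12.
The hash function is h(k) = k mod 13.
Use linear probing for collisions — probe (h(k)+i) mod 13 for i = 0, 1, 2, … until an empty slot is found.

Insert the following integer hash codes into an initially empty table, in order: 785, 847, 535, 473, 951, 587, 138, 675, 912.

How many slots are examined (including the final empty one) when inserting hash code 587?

6

Insert 785: h=5, slot 5 empty -> index 5.
Insert 847: h=2, slot 2 empty -> index 2.
Insert 535: h=2, slot 2 occupied -> index 3.
Insert 473: h=5, slot 5 occupied -> index 6.
Insert 951: h=2, slots 2,3 occupied -> index 4.
Insert 587: h=2, slots 2,3,4,5,6 occupied -> index 7.
Insert 138: h=8, slot 8 empty -> index 8.
Insert 675: h=12, slot 12 empty -> index 12.
Insert 912: h=2, slots 2,3,4,5,6,7,8 occupied -> index 9.
Table: [—, —, 847, 535, 951, 785, 473, 587, 138, 912, —, —, 675]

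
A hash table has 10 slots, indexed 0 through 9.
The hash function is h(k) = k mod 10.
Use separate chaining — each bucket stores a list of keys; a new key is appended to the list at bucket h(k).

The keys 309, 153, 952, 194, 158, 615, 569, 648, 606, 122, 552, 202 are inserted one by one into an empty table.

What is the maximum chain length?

Insert 309: h=9, bucket 9 empty -> new chain.
Insert 153: h=3, bucket 3 empty -> new chain.
Insert 952: h=2, bucket 2 empty -> new chain.
Insert 194: h=4, bucket 4 empty -> new chain.
Insert 158: h=8, bucket 8 empty -> new chain.
Insert 615: h=5, bucket 5 empty -> new chain.
Insert 569: h=9, bucket 9 nonempty -> append to chain.
Insert 648: h=8, bucket 8 nonempty -> append to chain.
Insert 606: h=6, bucket 6 empty -> new chain.
Insert 122: h=2, bucket 2 nonempty -> append to chain.
Insert 552: h=2, bucket 2 nonempty -> append to chain.
Insert 202: h=2, bucket 2 nonempty -> append to chain.
Final buckets:
0: ∅
1: ∅
2: 952 -> 122 -> 552 -> 202
3: 153
4: 194
5: 615
6: 606
7: ∅
8: 158 -> 648
9: 309 -> 569

4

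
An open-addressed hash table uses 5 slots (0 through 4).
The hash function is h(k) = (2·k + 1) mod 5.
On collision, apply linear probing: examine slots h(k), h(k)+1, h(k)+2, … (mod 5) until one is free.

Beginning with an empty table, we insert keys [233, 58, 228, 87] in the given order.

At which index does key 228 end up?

Insert 233: h=2, slot 2 empty => index 2.
Insert 58: h=2, slot 2 occupied => index 3.
Insert 228: h=2, slots 2,3 occupied => index 4.
Insert 87: h=0, slot 0 empty => index 0.
Table: [87, _, 233, 58, 228]

4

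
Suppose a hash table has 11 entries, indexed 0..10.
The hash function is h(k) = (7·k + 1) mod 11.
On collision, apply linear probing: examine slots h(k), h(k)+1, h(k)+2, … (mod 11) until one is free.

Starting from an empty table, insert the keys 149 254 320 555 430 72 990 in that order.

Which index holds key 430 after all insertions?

0

149: h=10 => slot 10
254: h=8 => slot 8
320: h=8, probe 8,9 => slot 9
555: h=3 => slot 3
430: h=8, probe 8,9,10,0 => slot 0
72: h=10, probe 10,0,1 => slot 1
990: h=1, probe 1,2 => slot 2
Table: [430, 72, 990, 555, ∅, ∅, ∅, ∅, 254, 320, 149]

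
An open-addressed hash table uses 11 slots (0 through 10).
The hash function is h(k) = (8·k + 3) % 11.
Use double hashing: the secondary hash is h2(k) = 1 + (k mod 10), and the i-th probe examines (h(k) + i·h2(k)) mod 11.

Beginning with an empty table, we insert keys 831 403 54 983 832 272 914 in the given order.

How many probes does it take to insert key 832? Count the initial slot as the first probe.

3

Insert 831: h=7, slot 7 empty -> index 7.
Insert 403: h=4, slot 4 empty -> index 4.
Insert 54: h=6, slot 6 empty -> index 6.
Insert 983: h=2, slot 2 empty -> index 2.
Insert 832: h=4, h2=3, slots 4,7 occupied -> index 10.
Insert 272: h=1, slot 1 empty -> index 1.
Insert 914: h=0, slot 0 empty -> index 0.
Table: [914, 272, 983, _, 403, _, 54, 831, _, _, 832]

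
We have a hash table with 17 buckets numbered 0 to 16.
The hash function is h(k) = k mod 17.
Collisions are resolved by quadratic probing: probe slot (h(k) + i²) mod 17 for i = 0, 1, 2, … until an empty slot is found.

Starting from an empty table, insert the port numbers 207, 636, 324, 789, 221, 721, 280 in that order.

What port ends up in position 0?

221

Insert 207: h=3, slot 3 empty => index 3.
Insert 636: h=7, slot 7 empty => index 7.
Insert 324: h=1, slot 1 empty => index 1.
Insert 789: h=7, slot 7 occupied => index 8.
Insert 221: h=0, slot 0 empty => index 0.
Insert 721: h=7, slots 7,8 occupied => index 11.
Insert 280: h=8, slot 8 occupied => index 9.
Table: [221, 324, -, 207, -, -, -, 636, 789, 280, -, 721, -, -, -, -, -]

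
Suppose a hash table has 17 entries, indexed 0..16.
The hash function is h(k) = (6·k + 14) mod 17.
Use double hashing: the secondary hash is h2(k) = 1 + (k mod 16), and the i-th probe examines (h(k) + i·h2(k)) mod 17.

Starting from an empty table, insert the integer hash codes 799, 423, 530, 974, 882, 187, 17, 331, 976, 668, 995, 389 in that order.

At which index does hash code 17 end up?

Insert 799: h=14, slot 14 empty -> index 14.
Insert 423: h=2, slot 2 empty -> index 2.
Insert 530: h=15, slot 15 empty -> index 15.
Insert 974: h=10, slot 10 empty -> index 10.
Insert 882: h=2, h2=3, slot 2 occupied -> index 5.
Insert 187: h=14, h2=12, slot 14 occupied -> index 9.
Insert 17: h=14, h2=2, slot 14 occupied -> index 16.
Insert 331: h=11, slot 11 empty -> index 11.
Insert 976: h=5, h2=1, slot 5 occupied -> index 6.
Insert 668: h=10, h2=13, slots 10,6,2,15,11 occupied -> index 7.
Insert 995: h=0, slot 0 empty -> index 0.
Insert 389: h=2, h2=6, slot 2 occupied -> index 8.
Table: [995, ., 423, ., ., 882, 976, 668, 389, 187, 974, 331, ., ., 799, 530, 17]

16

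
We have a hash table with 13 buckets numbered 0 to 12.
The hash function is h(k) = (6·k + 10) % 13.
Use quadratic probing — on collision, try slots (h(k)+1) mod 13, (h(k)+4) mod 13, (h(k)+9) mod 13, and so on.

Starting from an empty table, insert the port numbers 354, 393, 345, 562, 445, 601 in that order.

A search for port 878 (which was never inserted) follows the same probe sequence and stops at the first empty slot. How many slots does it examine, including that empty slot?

354 hashes to 2; slot 2 is free → place at 2.
393 hashes to 2; 2 taken → place at 3.
345 hashes to 0; slot 0 is free → place at 0.
562 hashes to 2; 2,3 taken → place at 6.
445 hashes to 2; 2,3,6 taken → place at 11.
601 hashes to 2; 2,3,6,11 taken → place at 5.
Table: [345, _, 354, 393, _, 601, 562, _, _, _, _, 445, _]
Lookup 878: h=0, probe 0,1 → slot 1 empty, not found.

2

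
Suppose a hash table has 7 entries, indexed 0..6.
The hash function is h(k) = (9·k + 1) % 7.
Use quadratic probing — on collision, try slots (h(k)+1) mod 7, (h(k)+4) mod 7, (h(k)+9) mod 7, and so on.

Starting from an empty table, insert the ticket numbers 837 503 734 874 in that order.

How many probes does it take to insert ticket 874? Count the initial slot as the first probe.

3

837: h=2 → slot 2
503: h=6 → slot 6
734: h=6, probe 6,0 → slot 0
874: h=6, probe 6,0,3 → slot 3
Table: [734, -, 837, 874, -, -, 503]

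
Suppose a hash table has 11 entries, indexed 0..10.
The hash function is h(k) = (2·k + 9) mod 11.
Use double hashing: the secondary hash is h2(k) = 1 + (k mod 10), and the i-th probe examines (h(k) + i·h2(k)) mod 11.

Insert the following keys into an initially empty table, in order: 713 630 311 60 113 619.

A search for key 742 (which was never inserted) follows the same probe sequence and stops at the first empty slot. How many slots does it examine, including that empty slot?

2

713 hashes to 5; slot 5 is free → place at 5.
630 hashes to 4; slot 4 is free → place at 4.
311 hashes to 4, h2=2; 4 taken → place at 6.
60 hashes to 8; slot 8 is free → place at 8.
113 hashes to 4, h2=4; 4,8 taken → place at 1.
619 hashes to 4, h2=10; 4 taken → place at 3.
Table: [∅, 113, ∅, 619, 630, 713, 311, ∅, 60, ∅, ∅]
Lookup 742: h=8, h2=3, probe 8,0 → slot 0 empty, not found.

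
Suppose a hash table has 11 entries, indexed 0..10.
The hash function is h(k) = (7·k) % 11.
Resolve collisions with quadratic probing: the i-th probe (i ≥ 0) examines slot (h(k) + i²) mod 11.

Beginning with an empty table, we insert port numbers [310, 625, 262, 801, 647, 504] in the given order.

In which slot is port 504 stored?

310: h=3 → slot 3
625: h=8 → slot 8
262: h=8, probe 8,9 → slot 9
801: h=8, probe 8,9,1 → slot 1
647: h=8, probe 8,9,1,6 → slot 6
504: h=8, probe 8,9,1,6,2 → slot 2
Table: [-, 801, 504, 310, -, -, 647, -, 625, 262, -]

2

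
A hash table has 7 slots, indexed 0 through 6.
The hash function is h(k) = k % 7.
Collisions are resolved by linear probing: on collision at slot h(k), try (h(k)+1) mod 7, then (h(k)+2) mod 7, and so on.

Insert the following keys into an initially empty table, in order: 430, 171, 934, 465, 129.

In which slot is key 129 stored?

0

430 hashes to 3; slot 3 is free => place at 3.
171 hashes to 3; 3 taken => place at 4.
934 hashes to 3; 3,4 taken => place at 5.
465 hashes to 3; 3,4,5 taken => place at 6.
129 hashes to 3; 3,4,5,6 taken => place at 0.
Table: [129, _, _, 430, 171, 934, 465]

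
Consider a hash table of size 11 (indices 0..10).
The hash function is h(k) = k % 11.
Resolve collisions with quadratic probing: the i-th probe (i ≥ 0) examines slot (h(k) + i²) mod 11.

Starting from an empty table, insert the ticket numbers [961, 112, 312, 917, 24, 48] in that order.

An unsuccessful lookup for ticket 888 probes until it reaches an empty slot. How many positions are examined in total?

961: h=4 → slot 4
112: h=2 → slot 2
312: h=4, probe 4,5 → slot 5
917: h=4, probe 4,5,8 → slot 8
24: h=2, probe 2,3 → slot 3
48: h=4, probe 4,5,8,2,9 → slot 9
Table: [_, _, 112, 24, 961, 312, _, _, 917, 48, _]
Lookup 888: h=8, probe 8,9,1 → slot 1 empty, not found.

3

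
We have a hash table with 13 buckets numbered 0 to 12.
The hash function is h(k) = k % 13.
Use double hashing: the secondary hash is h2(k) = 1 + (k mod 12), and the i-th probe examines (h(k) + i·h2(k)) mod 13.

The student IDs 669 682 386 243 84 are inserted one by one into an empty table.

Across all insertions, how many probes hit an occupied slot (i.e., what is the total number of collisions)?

669 hashes to 6; slot 6 is free → place at 6.
682 hashes to 6, h2=11; 6 taken → place at 4.
386 hashes to 9; slot 9 is free → place at 9.
243 hashes to 9, h2=4; 9 taken → place at 0.
84 hashes to 6, h2=1; 6 taken → place at 7.
Table: [243, ∅, ∅, ∅, 682, ∅, 669, 84, ∅, 386, ∅, ∅, ∅]

3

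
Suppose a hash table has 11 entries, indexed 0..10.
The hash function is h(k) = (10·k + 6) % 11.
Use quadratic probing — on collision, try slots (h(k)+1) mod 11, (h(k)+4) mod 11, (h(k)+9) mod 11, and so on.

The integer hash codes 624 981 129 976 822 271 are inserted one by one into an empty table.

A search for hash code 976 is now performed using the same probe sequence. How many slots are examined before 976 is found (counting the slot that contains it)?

3

624 hashes to 9; slot 9 is free => place at 9.
981 hashes to 4; slot 4 is free => place at 4.
129 hashes to 9; 9 taken => place at 10.
976 hashes to 9; 9,10 taken => place at 2.
822 hashes to 9; 9,10,2 taken => place at 7.
271 hashes to 10; 10 taken => place at 0.
Table: [271, —, 976, —, 981, —, —, 822, —, 624, 129]
Lookup 976: h=9, probe 9,10,2 → found at 2.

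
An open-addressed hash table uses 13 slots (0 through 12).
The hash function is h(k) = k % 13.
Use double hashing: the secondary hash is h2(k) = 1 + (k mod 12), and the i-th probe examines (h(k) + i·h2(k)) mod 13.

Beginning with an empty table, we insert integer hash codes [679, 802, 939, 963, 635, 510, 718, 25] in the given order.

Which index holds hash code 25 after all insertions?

Insert 679: h=3, slot 3 empty => index 3.
Insert 802: h=9, slot 9 empty => index 9.
Insert 939: h=3, h2=4, slot 3 occupied => index 7.
Insert 963: h=1, slot 1 empty => index 1.
Insert 635: h=11, slot 11 empty => index 11.
Insert 510: h=3, h2=7, slot 3 occupied => index 10.
Insert 718: h=3, h2=11, slots 3,1 occupied => index 12.
Insert 25: h=12, h2=2, slots 12,1,3 occupied => index 5.
Table: [_, 963, _, 679, _, 25, _, 939, _, 802, 510, 635, 718]

5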